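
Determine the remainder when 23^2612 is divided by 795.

Using repeated squaring:
23^1 ≡ 23 (mod 795)
23^2 ≡ 23^2 = 529 (mod 795)
23^4 ≡ 529^2 = 279841 ≡ 1 (mod 795)
23^8 ≡ 1^2 = 1 (mod 795)
23^16 ≡ 1^2 = 1 (mod 795)
23^32 ≡ 1^2 = 1 (mod 795)
23^64 ≡ 1^2 = 1 (mod 795)
23^128 ≡ 1^2 = 1 (mod 795)
23^256 ≡ 1^2 = 1 (mod 795)
23^512 ≡ 1^2 = 1 (mod 795)
23^1024 ≡ 1^2 = 1 (mod 795)
23^2048 ≡ 1^2 = 1 (mod 795)
23^2612 = 23^2048 × 23^512 × 23^32 × 23^16 × 23^4 ≡ 1 × 1 × 1 × 1 × 1 (mod 795).
Accumulate the product:
1 × 1 = 1
1 × 1 = 1
1 × 1 = 1
1 × 1 = 1

1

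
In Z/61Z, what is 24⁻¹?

28

61 = 2*24 + 13
24 = 1*13 + 11
13 = 1*11 + 2
11 = 5*2 + 1
2 = 2*1 + 0
gcd(24, 61) = 1, so the inverse exists.
Bézout: 1 = −11*61 + 28*24.
So 24⁻¹ ≡ 28 (mod 61).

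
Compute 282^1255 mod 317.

162

By square-and-multiply:
282^1 ≡ 282 (mod 317)
282^2 ≡ 282^2 = 79524 ≡ 274 (mod 317)
282^4 ≡ 274^2 = 75076 ≡ 264 (mod 317)
282^8 ≡ 264^2 = 69696 ≡ 273 (mod 317)
282^16 ≡ 273^2 = 74529 ≡ 34 (mod 317)
282^32 ≡ 34^2 = 1156 ≡ 205 (mod 317)
282^64 ≡ 205^2 = 42025 ≡ 181 (mod 317)
282^128 ≡ 181^2 = 32761 ≡ 110 (mod 317)
282^256 ≡ 110^2 = 12100 ≡ 54 (mod 317)
282^512 ≡ 54^2 = 2916 ≡ 63 (mod 317)
282^1024 ≡ 63^2 = 3969 ≡ 165 (mod 317)
282^1255 = 282^1024 · 282^128 · 282^64 · 282^32 · 282^4 · 282^2 · 282^1 ≡ 165 · 110 · 181 · 205 · 264 · 274 · 282 (mod 317).
Accumulate the product:
165 · 110 = 18150 ≡ 81
81 · 181 = 14661 ≡ 79
79 · 205 = 16195 ≡ 28
28 · 264 = 7392 ≡ 101
101 · 274 = 27674 ≡ 95
95 · 282 = 26790 ≡ 162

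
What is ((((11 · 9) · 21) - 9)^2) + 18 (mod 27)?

11 · 9 = 99 ≡ 18 (mod 27)
18 · 21 = 378 ≡ 0 (mod 27)
0 - 9 = -9 ≡ 18 (mod 27)
(18)^2 ≡ 0 (mod 27)
0 + 18 = 18

18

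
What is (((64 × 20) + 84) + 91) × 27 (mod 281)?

226

64 × 20 = 1280 ≡ 156 (mod 281)
156 + 84 = 240
240 + 91 = 331 ≡ 50 (mod 281)
50 × 27 = 1350 ≡ 226 (mod 281)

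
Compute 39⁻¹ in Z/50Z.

9

Run the extended Euclidean algorithm:
50 = 1*39 + 11
39 = 3*11 + 6
11 = 1*6 + 5
6 = 1*5 + 1
5 = 5*1 + 0
gcd(39, 50) = 1, so the inverse exists.
Bézout: 1 = −7*50 + 9*39.
So 39⁻¹ ≡ 9 (mod 50).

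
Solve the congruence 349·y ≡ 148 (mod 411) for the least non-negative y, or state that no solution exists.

223

gcd(349, 411) = 1, so a unique solution mod 411 exists.
349⁻¹ ≡ 232 (mod 411).
y ≡ 232·148 ≡ 223 (mod 411).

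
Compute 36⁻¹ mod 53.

By the extended Euclidean algorithm:
53 = 1·36 + 17
36 = 2·17 + 2
17 = 8·2 + 1
2 = 2·1 + 0
gcd(36, 53) = 1, so the inverse exists.
Bézout: 1 = 17·53 − 25·36.
So 36⁻¹ ≡ −25 ≡ 28 (mod 53).

28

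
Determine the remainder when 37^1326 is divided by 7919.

37^1 ≡ 37 (mod 7919)
37^2 ≡ 37^2 = 1369 (mod 7919)
37^4 ≡ 1369^2 = 1874161 ≡ 5277 (mod 7919)
37^8 ≡ 5277^2 = 27846729 ≡ 3525 (mod 7919)
37^16 ≡ 3525^2 = 12425625 ≡ 714 (mod 7919)
37^32 ≡ 714^2 = 509796 ≡ 2980 (mod 7919)
37^64 ≡ 2980^2 = 8880400 ≡ 3201 (mod 7919)
37^128 ≡ 3201^2 = 10246401 ≡ 7134 (mod 7919)
37^256 ≡ 7134^2 = 50893956 ≡ 6462 (mod 7919)
37^512 ≡ 6462^2 = 41757444 ≡ 557 (mod 7919)
37^1024 ≡ 557^2 = 310249 ≡ 1408 (mod 7919)
37^1326 = 37^1024 × 37^256 × 37^32 × 37^8 × 37^4 × 37^2 ≡ 1408 × 6462 × 2980 × 3525 × 5277 × 1369 (mod 7919).
Accumulate the product:
1408 × 6462 = 9098496 ≡ 7484
7484 × 2980 = 22302320 ≡ 2416
2416 × 3525 = 8516400 ≡ 3475
3475 × 5277 = 18337575 ≡ 5090
5090 × 1369 = 6968210 ≡ 7409

7409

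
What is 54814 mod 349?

54814 = 157×349 + 21, so 54814 ≡ 21 (mod 349).

21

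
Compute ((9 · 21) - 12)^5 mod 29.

11

9 · 21 = 189 ≡ 15 (mod 29)
15 - 12 = 3
(3)^5 ≡ 11 (mod 29)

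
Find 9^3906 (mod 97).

3906 in binary is 111101000010, i.e. 3906 = 2048 + 1024 + 512 + 256 + 64 + 2.
9^1 ≡ 9 (mod 97)
9^2 ≡ 9^2 = 81 (mod 97)
9^4 ≡ 81^2 = 6561 ≡ 62 (mod 97)
9^8 ≡ 62^2 = 3844 ≡ 61 (mod 97)
9^16 ≡ 61^2 = 3721 ≡ 35 (mod 97)
9^32 ≡ 35^2 = 1225 ≡ 61 (mod 97)
9^64 ≡ 61^2 = 3721 ≡ 35 (mod 97)
9^128 ≡ 35^2 = 1225 ≡ 61 (mod 97)
9^256 ≡ 61^2 = 3721 ≡ 35 (mod 97)
9^512 ≡ 35^2 = 1225 ≡ 61 (mod 97)
9^1024 ≡ 61^2 = 3721 ≡ 35 (mod 97)
9^2048 ≡ 35^2 = 1225 ≡ 61 (mod 97)
9^3906 = 9^2048 * 9^1024 * 9^512 * 9^256 * 9^64 * 9^2 ≡ 61 * 35 * 61 * 35 * 35 * 81 (mod 97).
Accumulate the product:
61 * 35 = 2135 ≡ 1
1 * 61 = 61
61 * 35 = 2135 ≡ 1
1 * 35 = 35
35 * 81 = 2835 ≡ 22

22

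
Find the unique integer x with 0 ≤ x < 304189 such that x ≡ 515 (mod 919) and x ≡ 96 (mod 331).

182477

919⁻¹ mod 331: 919×246 ≡ 1 (mod 331), so 919⁻¹ ≡ 246.
x = 515 + 919×((96 − 515)×246 mod 331) = 515 + 919×198 = 182477.
Check: 182477 mod 919 = 515, 182477 mod 331 = 96. ✓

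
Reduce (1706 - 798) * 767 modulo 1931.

1706 - 798 = 908
908 * 767 = 696436 ≡ 1276 (mod 1931)

1276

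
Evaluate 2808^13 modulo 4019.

Using repeated squaring:
13 in binary is 1101, i.e. 13 = 8 + 4 + 1.
2808^1 ≡ 2808 (mod 4019)
2808^2 ≡ 2808^2 = 7884864 ≡ 3605 (mod 4019)
2808^4 ≡ 3605^2 = 12996025 ≡ 2598 (mod 4019)
2808^8 ≡ 2598^2 = 6749604 ≡ 1703 (mod 4019)
2808^13 = 2808^8 · 2808^4 · 2808^1 ≡ 1703 · 2598 · 2808 (mod 4019).
Accumulate the product:
1703 · 2598 = 4424394 ≡ 3494
3494 · 2808 = 9811152 ≡ 773

773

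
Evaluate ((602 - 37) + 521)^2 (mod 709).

602 - 37 = 565
565 + 521 = 1086 ≡ 377 (mod 709)
(377)^2 ≡ 329 (mod 709)

329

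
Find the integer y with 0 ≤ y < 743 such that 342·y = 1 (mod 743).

Apply the Euclidean algorithm and back-substitute:
743 = 2·342 + 59
342 = 5·59 + 47
59 = 1·47 + 12
47 = 3·12 + 11
12 = 1·11 + 1
11 = 11·1 + 0
gcd(342, 743) = 1, so the inverse exists.
Bézout: 1 = 29·743 − 63·342.
So 342⁻¹ ≡ −63 ≡ 680 (mod 743).

680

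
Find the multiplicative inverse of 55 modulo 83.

83 = 1*55 + 28
55 = 1*28 + 27
28 = 1*27 + 1
27 = 27*1 + 0
gcd(55, 83) = 1, so the inverse exists.
Back-substitute for 1:
1 = 1*28 − 1*27
  = −1*55 + 2*28
  = 2*83 − 3*55
So 55⁻¹ ≡ −3 ≡ 80 (mod 83).

80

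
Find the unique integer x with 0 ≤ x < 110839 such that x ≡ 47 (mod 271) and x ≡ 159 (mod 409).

70507

271⁻¹ mod 409: 271*163 ≡ 1 (mod 409), so 271⁻¹ ≡ 163.
x = 47 + 271*((159 − 47)*163 mod 409) = 47 + 271*260 = 70507.
Check: 70507 mod 271 = 47, 70507 mod 409 = 159. ✓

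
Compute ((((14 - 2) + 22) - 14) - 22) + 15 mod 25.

13

14 - 2 = 12
12 + 22 = 34 ≡ 9 (mod 25)
9 - 14 = -5 ≡ 20 (mod 25)
20 - 22 = -2 ≡ 23 (mod 25)
23 + 15 = 38 ≡ 13 (mod 25)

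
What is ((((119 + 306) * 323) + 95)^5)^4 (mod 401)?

119 + 306 = 425 ≡ 24 (mod 401)
24 * 323 = 7752 ≡ 133 (mod 401)
133 + 95 = 228
(228)^5 ≡ 329 (mod 401)
(329)^4 ≡ 39 (mod 401)

39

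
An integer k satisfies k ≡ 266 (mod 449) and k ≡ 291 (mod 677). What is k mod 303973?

449⁻¹ mod 677: 449×193 ≡ 1 (mod 677), so 449⁻¹ ≡ 193.
k = 266 + 449×((291 − 266)×193 mod 677) = 266 + 449×86 = 38880.
Check: 38880 mod 449 = 266, 38880 mod 677 = 291. ✓

38880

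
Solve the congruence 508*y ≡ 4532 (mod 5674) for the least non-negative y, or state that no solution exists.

344

gcd(508, 5674) = 2, and 2 | 4532, so solutions exist.
Divide through by 2: 254*y ≡ 2266 mod 2837.
254⁻¹ ≡ 2111 (mod 2837).
y ≡ 2111*2266 ≡ 344 (mod 2837).
The smallest non-negative solution is y = 344.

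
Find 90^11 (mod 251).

109

Using repeated squaring:
11 in binary is 1011, i.e. 11 = 8 + 2 + 1.
90^1 ≡ 90 (mod 251)
90^2 ≡ 90^2 = 8100 ≡ 68 (mod 251)
90^4 ≡ 68^2 = 4624 ≡ 106 (mod 251)
90^8 ≡ 106^2 = 11236 ≡ 192 (mod 251)
90^11 = 90^8 · 90^2 · 90^1 ≡ 192 · 68 · 90 (mod 251).
Accumulate the product:
192 · 68 = 13056 ≡ 4
4 · 90 = 360 ≡ 109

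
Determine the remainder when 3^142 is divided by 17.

Using repeated squaring:
142 in binary is 10001110, i.e. 142 = 128 + 8 + 4 + 2.
3^1 ≡ 3 (mod 17)
3^2 ≡ 3^2 = 9 (mod 17)
3^4 ≡ 9^2 = 81 ≡ 13 (mod 17)
3^8 ≡ 13^2 = 169 ≡ 16 (mod 17)
3^16 ≡ 16^2 = 256 ≡ 1 (mod 17)
3^32 ≡ 1^2 = 1 (mod 17)
3^64 ≡ 1^2 = 1 (mod 17)
3^128 ≡ 1^2 = 1 (mod 17)
3^142 = 3^128 · 3^8 · 3^4 · 3^2 ≡ 1 · 16 · 13 · 9 (mod 17).
Accumulate the product:
1 · 16 = 16
16 · 13 = 208 ≡ 4
4 · 9 = 36 ≡ 2

2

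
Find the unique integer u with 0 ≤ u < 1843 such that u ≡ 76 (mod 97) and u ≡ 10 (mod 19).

97⁻¹ mod 19: 97·10 ≡ 1 (mod 19), so 97⁻¹ ≡ 10.
u = 76 + 97·((10 − 76)·10 mod 19) = 76 + 97·5 = 561.

561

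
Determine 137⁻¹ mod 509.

483

Run the extended Euclidean algorithm:
509 = 3×137 + 98
137 = 1×98 + 39
98 = 2×39 + 20
39 = 1×20 + 19
20 = 1×19 + 1
19 = 19×1 + 0
gcd(137, 509) = 1, so the inverse exists.
Back-substitute for 1:
1 = 1×20 − 1×19
  = −1×39 + 2×20
  = 2×98 − 5×39
  = −5×137 + 7×98
  = 7×509 − 26×137
So 137⁻¹ ≡ −26 ≡ 483 (mod 509).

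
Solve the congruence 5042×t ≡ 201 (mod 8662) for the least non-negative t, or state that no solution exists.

no solution

gcd(5042, 8662) = 2, and 2 does not divide 201.
So the congruence has no solution.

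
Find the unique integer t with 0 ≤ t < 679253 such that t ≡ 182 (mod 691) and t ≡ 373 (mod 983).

691⁻¹ mod 983: 691·441 ≡ 1 (mod 983), so 691⁻¹ ≡ 441.
t = 182 + 691·((373 − 182)·441 mod 983) = 182 + 691·676 = 467298.

467298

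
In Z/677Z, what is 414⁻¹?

Run the extended Euclidean algorithm:
677 = 1*414 + 263
414 = 1*263 + 151
263 = 1*151 + 112
151 = 1*112 + 39
112 = 2*39 + 34
39 = 1*34 + 5
34 = 6*5 + 4
5 = 1*4 + 1
4 = 4*1 + 0
gcd(414, 677) = 1, so the inverse exists.
Bézout: 1 = −85*677 + 139*414.
So 414⁻¹ ≡ 139 (mod 677).

139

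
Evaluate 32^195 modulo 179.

123

195 in binary is 11000011, i.e. 195 = 128 + 64 + 2 + 1.
32^1 ≡ 32 (mod 179)
32^2 ≡ 32^2 = 1024 ≡ 129 (mod 179)
32^4 ≡ 129^2 = 16641 ≡ 173 (mod 179)
32^8 ≡ 173^2 = 29929 ≡ 36 (mod 179)
32^16 ≡ 36^2 = 1296 ≡ 43 (mod 179)
32^32 ≡ 43^2 = 1849 ≡ 59 (mod 179)
32^64 ≡ 59^2 = 3481 ≡ 80 (mod 179)
32^128 ≡ 80^2 = 6400 ≡ 135 (mod 179)
32^195 = 32^128 * 32^64 * 32^2 * 32^1 ≡ 135 * 80 * 129 * 32 (mod 179).
Accumulate the product:
135 * 80 = 10800 ≡ 60
60 * 129 = 7740 ≡ 43
43 * 32 = 1376 ≡ 123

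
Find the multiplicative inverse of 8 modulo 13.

5

13 = 1×8 + 5
8 = 1×5 + 3
5 = 1×3 + 2
3 = 1×2 + 1
2 = 2×1 + 0
gcd(8, 13) = 1, so the inverse exists.
Back-substitute for 1:
1 = 1×3 − 1×2
  = −1×5 + 2×3
  = 2×8 − 3×5
  = −3×13 + 5×8
So 8⁻¹ ≡ 5 (mod 13).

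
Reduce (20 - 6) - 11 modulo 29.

3

20 - 6 = 14
14 - 11 = 3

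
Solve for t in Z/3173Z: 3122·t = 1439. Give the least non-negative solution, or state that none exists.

gcd(3122, 3173) = 1, so a unique solution mod 3173 exists.
3122⁻¹ ≡ 871 (mod 3173).
t ≡ 871·1439 ≡ 34 (mod 3173).

34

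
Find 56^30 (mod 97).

89

30 in binary is 11110, i.e. 30 = 16 + 8 + 4 + 2.
56^1 ≡ 56 (mod 97)
56^2 ≡ 56^2 = 3136 ≡ 32 (mod 97)
56^4 ≡ 32^2 = 1024 ≡ 54 (mod 97)
56^8 ≡ 54^2 = 2916 ≡ 6 (mod 97)
56^16 ≡ 6^2 = 36 (mod 97)
56^30 = 56^16 × 56^8 × 56^4 × 56^2 ≡ 36 × 6 × 54 × 32 (mod 97).
Accumulate the product:
36 × 6 = 216 ≡ 22
22 × 54 = 1188 ≡ 24
24 × 32 = 768 ≡ 89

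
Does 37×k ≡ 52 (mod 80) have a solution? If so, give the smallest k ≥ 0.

36

gcd(37, 80) = 1, so a unique solution mod 80 exists.
37⁻¹ ≡ 13 (mod 80).
k ≡ 13×52 ≡ 36 (mod 80).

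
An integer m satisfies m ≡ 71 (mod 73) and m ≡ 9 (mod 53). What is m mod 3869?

2553

73⁻¹ mod 53: 73·8 ≡ 1 (mod 53), so 73⁻¹ ≡ 8.
m = 71 + 73·((9 − 71)·8 mod 53) = 71 + 73·34 = 2553.
Check: 2553 mod 73 = 71, 2553 mod 53 = 9. ✓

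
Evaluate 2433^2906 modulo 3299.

2823

Using repeated squaring:
2906 in binary is 101101011010, i.e. 2906 = 2048 + 512 + 256 + 64 + 16 + 8 + 2.
2433^1 ≡ 2433 (mod 3299)
2433^2 ≡ 2433^2 = 5919489 ≡ 1083 (mod 3299)
2433^4 ≡ 1083^2 = 1172889 ≡ 1744 (mod 3299)
2433^8 ≡ 1744^2 = 3041536 ≡ 3157 (mod 3299)
2433^16 ≡ 3157^2 = 9966649 ≡ 370 (mod 3299)
2433^32 ≡ 370^2 = 136900 ≡ 1641 (mod 3299)
2433^64 ≡ 1641^2 = 2692881 ≡ 897 (mod 3299)
2433^128 ≡ 897^2 = 804609 ≡ 2952 (mod 3299)
2433^256 ≡ 2952^2 = 8714304 ≡ 1645 (mod 3299)
2433^512 ≡ 1645^2 = 2706025 ≡ 845 (mod 3299)
2433^1024 ≡ 845^2 = 714025 ≡ 1441 (mod 3299)
2433^2048 ≡ 1441^2 = 2076481 ≡ 1410 (mod 3299)
2433^2906 = 2433^2048 × 2433^512 × 2433^256 × 2433^64 × 2433^16 × 2433^8 × 2433^2 ≡ 1410 × 845 × 1645 × 897 × 370 × 3157 × 1083 (mod 3299).
Accumulate the product:
1410 × 845 = 1191450 ≡ 511
511 × 1645 = 840595 ≡ 2649
2649 × 897 = 2376153 ≡ 873
873 × 370 = 323010 ≡ 3007
3007 × 3157 = 9493099 ≡ 1876
1876 × 1083 = 2031708 ≡ 2823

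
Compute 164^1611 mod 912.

By square-and-multiply:
164^1 ≡ 164 (mod 912)
164^2 ≡ 164^2 = 26896 ≡ 448 (mod 912)
164^4 ≡ 448^2 = 200704 ≡ 64 (mod 912)
164^8 ≡ 64^2 = 4096 ≡ 448 (mod 912)
164^16 ≡ 448^2 = 200704 ≡ 64 (mod 912)
164^32 ≡ 64^2 = 4096 ≡ 448 (mod 912)
164^64 ≡ 448^2 = 200704 ≡ 64 (mod 912)
164^128 ≡ 64^2 = 4096 ≡ 448 (mod 912)
164^256 ≡ 448^2 = 200704 ≡ 64 (mod 912)
164^512 ≡ 64^2 = 4096 ≡ 448 (mod 912)
164^1024 ≡ 448^2 = 200704 ≡ 64 (mod 912)
164^1611 = 164^1024 × 164^512 × 164^64 × 164^8 × 164^2 × 164^1 ≡ 64 × 448 × 64 × 448 × 448 × 164 (mod 912).
Accumulate the product:
64 × 448 = 28672 ≡ 400
400 × 64 = 25600 ≡ 64
64 × 448 = 28672 ≡ 400
400 × 448 = 179200 ≡ 448
448 × 164 = 73472 ≡ 512

512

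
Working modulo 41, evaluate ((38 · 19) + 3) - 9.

38 · 19 = 722 ≡ 25 (mod 41)
25 + 3 = 28
28 - 9 = 19

19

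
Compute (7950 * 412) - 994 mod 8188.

7950 * 412 = 3275400 ≡ 200 (mod 8188)
200 - 994 = -794 ≡ 7394 (mod 8188)

7394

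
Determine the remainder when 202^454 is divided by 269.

Using repeated squaring:
202^1 ≡ 202 (mod 269)
202^2 ≡ 202^2 = 40804 ≡ 185 (mod 269)
202^4 ≡ 185^2 = 34225 ≡ 62 (mod 269)
202^8 ≡ 62^2 = 3844 ≡ 78 (mod 269)
202^16 ≡ 78^2 = 6084 ≡ 166 (mod 269)
202^32 ≡ 166^2 = 27556 ≡ 118 (mod 269)
202^64 ≡ 118^2 = 13924 ≡ 205 (mod 269)
202^128 ≡ 205^2 = 42025 ≡ 61 (mod 269)
202^256 ≡ 61^2 = 3721 ≡ 224 (mod 269)
202^454 = 202^256 × 202^128 × 202^64 × 202^4 × 202^2 ≡ 224 × 61 × 205 × 62 × 185 (mod 269).
Accumulate the product:
224 × 61 = 13664 ≡ 214
214 × 205 = 43870 ≡ 23
23 × 62 = 1426 ≡ 81
81 × 185 = 14985 ≡ 190

190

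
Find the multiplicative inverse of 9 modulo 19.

17

By the extended Euclidean algorithm:
19 = 2*9 + 1
9 = 9*1 + 0
gcd(9, 19) = 1, so the inverse exists.
Back-substitute for 1:
1 = 1*19 − 2*9
So 9⁻¹ ≡ −2 ≡ 17 (mod 19).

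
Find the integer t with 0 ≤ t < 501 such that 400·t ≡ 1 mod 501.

124

By the extended Euclidean algorithm:
501 = 1·400 + 101
400 = 3·101 + 97
101 = 1·97 + 4
97 = 24·4 + 1
4 = 4·1 + 0
gcd(400, 501) = 1, so the inverse exists.
Bézout: 1 = −99·501 + 124·400.
So 400⁻¹ ≡ 124 (mod 501).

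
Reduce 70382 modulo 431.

70382 = 163·431 + 129, so 70382 ≡ 129 (mod 431).

129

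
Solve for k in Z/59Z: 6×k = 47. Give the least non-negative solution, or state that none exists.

gcd(6, 59) = 1, so a unique solution mod 59 exists.
6⁻¹ ≡ 10 (mod 59).
k ≡ 10×47 ≡ 57 (mod 59).

57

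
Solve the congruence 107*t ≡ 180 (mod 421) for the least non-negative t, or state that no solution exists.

163

gcd(107, 421) = 1, so a unique solution mod 421 exists.
107⁻¹ ≡ 181 (mod 421).
t ≡ 181*180 ≡ 163 (mod 421).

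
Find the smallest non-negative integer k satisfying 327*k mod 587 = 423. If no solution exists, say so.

109

gcd(327, 587) = 1, so a unique solution mod 587 exists.
327⁻¹ ≡ 368 (mod 587).
k ≡ 368*423 ≡ 109 (mod 587).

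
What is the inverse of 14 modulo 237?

17

Apply the Euclidean algorithm and back-substitute:
237 = 16×14 + 13
14 = 1×13 + 1
13 = 13×1 + 0
gcd(14, 237) = 1, so the inverse exists.
Back-substitute for 1:
1 = 1×14 − 1×13
  = −1×237 + 17×14
So 14⁻¹ ≡ 17 (mod 237).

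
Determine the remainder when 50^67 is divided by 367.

18

Compute successive squares:
67 in binary is 1000011, i.e. 67 = 64 + 2 + 1.
50^1 ≡ 50 (mod 367)
50^2 ≡ 50^2 = 2500 ≡ 298 (mod 367)
50^4 ≡ 298^2 = 88804 ≡ 357 (mod 367)
50^8 ≡ 357^2 = 127449 ≡ 100 (mod 367)
50^16 ≡ 100^2 = 10000 ≡ 91 (mod 367)
50^32 ≡ 91^2 = 8281 ≡ 207 (mod 367)
50^64 ≡ 207^2 = 42849 ≡ 277 (mod 367)
50^67 = 50^64 × 50^2 × 50^1 ≡ 277 × 298 × 50 (mod 367).
Accumulate the product:
277 × 298 = 82546 ≡ 338
338 × 50 = 16900 ≡ 18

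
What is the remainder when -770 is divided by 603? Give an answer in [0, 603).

-770 = -2×603 + 436, so -770 ≡ 436 (mod 603).

436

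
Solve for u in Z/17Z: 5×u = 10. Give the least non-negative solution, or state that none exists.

gcd(5, 17) = 1, so a unique solution mod 17 exists.
5⁻¹ ≡ 7 (mod 17).
u ≡ 7×10 ≡ 2 (mod 17).

2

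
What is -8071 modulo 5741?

3411

-8071 = -2·5741 + 3411, so -8071 ≡ 3411 (mod 5741).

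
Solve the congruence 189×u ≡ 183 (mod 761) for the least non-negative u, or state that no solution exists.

158

gcd(189, 761) = 1, so a unique solution mod 761 exists.
189⁻¹ ≡ 608 (mod 761).
u ≡ 608×183 ≡ 158 (mod 761).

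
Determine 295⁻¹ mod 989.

523

Apply the Euclidean algorithm and back-substitute:
989 = 3*295 + 104
295 = 2*104 + 87
104 = 1*87 + 17
87 = 5*17 + 2
17 = 8*2 + 1
2 = 2*1 + 0
gcd(295, 989) = 1, so the inverse exists.
Back-substitute for 1:
1 = 1*17 − 8*2
  = −8*87 + 41*17
  = 41*104 − 49*87
  = −49*295 + 139*104
  = 139*989 − 466*295
So 295⁻¹ ≡ −466 ≡ 523 (mod 989).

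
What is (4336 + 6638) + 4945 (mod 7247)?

4336 + 6638 = 10974 ≡ 3727 (mod 7247)
3727 + 4945 = 8672 ≡ 1425 (mod 7247)

1425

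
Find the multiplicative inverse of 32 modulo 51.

8

51 = 1*32 + 19
32 = 1*19 + 13
19 = 1*13 + 6
13 = 2*6 + 1
6 = 6*1 + 0
gcd(32, 51) = 1, so the inverse exists.
Bézout: 1 = −5*51 + 8*32.
So 32⁻¹ ≡ 8 (mod 51).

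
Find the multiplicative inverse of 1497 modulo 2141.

2141 = 1·1497 + 644
1497 = 2·644 + 209
644 = 3·209 + 17
209 = 12·17 + 5
17 = 3·5 + 2
5 = 2·2 + 1
2 = 2·1 + 0
gcd(1497, 2141) = 1, so the inverse exists.
Back-substitute for 1:
1 = 1·5 − 2·2
  = −2·17 + 7·5
  = 7·209 − 86·17
  = −86·644 + 265·209
  = 265·1497 − 616·644
  = −616·2141 + 881·1497
So 1497⁻¹ ≡ 881 (mod 2141).

881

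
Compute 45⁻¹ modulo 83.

24

Run the extended Euclidean algorithm:
83 = 1×45 + 38
45 = 1×38 + 7
38 = 5×7 + 3
7 = 2×3 + 1
3 = 3×1 + 0
gcd(45, 83) = 1, so the inverse exists.
Bézout: 1 = −13×83 + 24×45.
So 45⁻¹ ≡ 24 (mod 83).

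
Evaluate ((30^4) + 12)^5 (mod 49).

0

(30)^4 ≡ 30 (mod 49)
30 + 12 = 42
(42)^5 ≡ 0 (mod 49)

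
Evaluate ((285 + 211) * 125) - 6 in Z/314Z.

136

285 + 211 = 496 ≡ 182 (mod 314)
182 * 125 = 22750 ≡ 142 (mod 314)
142 - 6 = 136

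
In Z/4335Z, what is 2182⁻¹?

598

Run the extended Euclidean algorithm:
4335 = 1*2182 + 2153
2182 = 1*2153 + 29
2153 = 74*29 + 7
29 = 4*7 + 1
7 = 7*1 + 0
gcd(2182, 4335) = 1, so the inverse exists.
Back-substitute for 1:
1 = 1*29 − 4*7
  = −4*2153 + 297*29
  = 297*2182 − 301*2153
  = −301*4335 + 598*2182
So 2182⁻¹ ≡ 598 (mod 4335).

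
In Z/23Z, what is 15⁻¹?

20

23 = 1*15 + 8
15 = 1*8 + 7
8 = 1*7 + 1
7 = 7*1 + 0
gcd(15, 23) = 1, so the inverse exists.
Bézout: 1 = 2*23 − 3*15.
So 15⁻¹ ≡ −3 ≡ 20 (mod 23).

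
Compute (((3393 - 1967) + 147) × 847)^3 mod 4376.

3611

3393 - 1967 = 1426
1426 + 147 = 1573
1573 × 847 = 1332331 ≡ 2027 (mod 4376)
(2027)^3 ≡ 3611 (mod 4376)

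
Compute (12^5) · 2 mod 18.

(12)^5 ≡ 0 (mod 18)
0 · 2 = 0

0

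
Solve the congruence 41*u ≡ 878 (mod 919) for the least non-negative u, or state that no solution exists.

gcd(41, 919) = 1, so a unique solution mod 919 exists.
41⁻¹ ≡ 269 (mod 919).
u ≡ 269*878 ≡ 918 (mod 919).

918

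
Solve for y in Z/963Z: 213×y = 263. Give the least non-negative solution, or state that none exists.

no solution

gcd(213, 963) = 3, and 3 does not divide 263.
So the congruence has no solution.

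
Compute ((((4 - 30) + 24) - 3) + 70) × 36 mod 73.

4 - 30 = -26 ≡ 47 (mod 73)
47 + 24 = 71
71 - 3 = 68
68 + 70 = 138 ≡ 65 (mod 73)
65 × 36 = 2340 ≡ 4 (mod 73)

4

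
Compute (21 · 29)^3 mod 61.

21 · 29 = 609 ≡ 60 (mod 61)
(60)^3 ≡ 60 (mod 61)

60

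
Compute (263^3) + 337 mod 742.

(263)^3 ≡ 575 (mod 742)
575 + 337 = 912 ≡ 170 (mod 742)

170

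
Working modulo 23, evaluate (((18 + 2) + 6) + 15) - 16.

18 + 2 = 20
20 + 6 = 26 ≡ 3 (mod 23)
3 + 15 = 18
18 - 16 = 2

2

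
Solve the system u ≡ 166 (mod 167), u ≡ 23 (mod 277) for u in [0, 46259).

167⁻¹ mod 277: 167×209 ≡ 1 (mod 277), so 167⁻¹ ≡ 209.
u = 166 + 167×((23 − 166)×209 mod 277) = 166 + 167×29 = 5009.
Check: 5009 mod 167 = 166, 5009 mod 277 = 23. ✓

5009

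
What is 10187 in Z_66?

10187 = 154*66 + 23, so 10187 ≡ 23 (mod 66).

23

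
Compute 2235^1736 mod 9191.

Using repeated squaring:
1736 in binary is 11011001000, i.e. 1736 = 1024 + 512 + 128 + 64 + 8.
2235^1 ≡ 2235 (mod 9191)
2235^2 ≡ 2235^2 = 4995225 ≡ 4512 (mod 9191)
2235^4 ≡ 4512^2 = 20358144 ≡ 79 (mod 9191)
2235^8 ≡ 79^2 = 6241 (mod 9191)
2235^16 ≡ 6241^2 = 38950081 ≡ 7814 (mod 9191)
2235^32 ≡ 7814^2 = 61058596 ≡ 2783 (mod 9191)
2235^64 ≡ 2783^2 = 7745089 ≡ 6267 (mod 9191)
2235^128 ≡ 6267^2 = 39275289 ≡ 2146 (mod 9191)
2235^256 ≡ 2146^2 = 4605316 ≡ 625 (mod 9191)
2235^512 ≡ 625^2 = 390625 ≡ 4603 (mod 9191)
2235^1024 ≡ 4603^2 = 21187609 ≡ 2354 (mod 9191)
2235^1736 = 2235^1024 · 2235^512 · 2235^128 · 2235^64 · 2235^8 ≡ 2354 · 4603 · 2146 · 6267 · 6241 (mod 9191).
Accumulate the product:
2354 · 4603 = 10835462 ≡ 8464
8464 · 2146 = 18163744 ≡ 2328
2328 · 6267 = 14589576 ≡ 3459
3459 · 6241 = 21587619 ≡ 7151

7151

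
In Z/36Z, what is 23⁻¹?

11

By the extended Euclidean algorithm:
36 = 1·23 + 13
23 = 1·13 + 10
13 = 1·10 + 3
10 = 3·3 + 1
3 = 3·1 + 0
gcd(23, 36) = 1, so the inverse exists.
Back-substitute for 1:
1 = 1·10 − 3·3
  = −3·13 + 4·10
  = 4·23 − 7·13
  = −7·36 + 11·23
So 23⁻¹ ≡ 11 (mod 36).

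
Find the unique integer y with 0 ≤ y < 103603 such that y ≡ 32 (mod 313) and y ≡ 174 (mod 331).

55120

313⁻¹ mod 331: 313*239 ≡ 1 (mod 331), so 313⁻¹ ≡ 239.
y = 32 + 313*((174 − 32)*239 mod 331) = 32 + 313*176 = 55120.
Check: 55120 mod 313 = 32, 55120 mod 331 = 174. ✓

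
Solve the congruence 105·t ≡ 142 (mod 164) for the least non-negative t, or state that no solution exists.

106

gcd(105, 164) = 1, so a unique solution mod 164 exists.
105⁻¹ ≡ 25 (mod 164).
t ≡ 25·142 ≡ 106 (mod 164).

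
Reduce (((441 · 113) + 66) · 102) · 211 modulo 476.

306

441 · 113 = 49833 ≡ 329 (mod 476)
329 + 66 = 395
395 · 102 = 40290 ≡ 306 (mod 476)
306 · 211 = 64566 ≡ 306 (mod 476)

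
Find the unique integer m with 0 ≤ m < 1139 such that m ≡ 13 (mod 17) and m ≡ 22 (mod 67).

17⁻¹ mod 67: 17*4 ≡ 1 (mod 67), so 17⁻¹ ≡ 4.
m = 13 + 17*((22 − 13)*4 mod 67) = 13 + 17*36 = 625.
Check: 625 mod 17 = 13, 625 mod 67 = 22. ✓

625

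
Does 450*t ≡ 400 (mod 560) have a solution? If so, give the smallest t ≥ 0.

gcd(450, 560) = 10, and 10 | 400, so solutions exist.
Divide through by 10: 45*t = 40 (mod 56).
45⁻¹ ≡ 5 (mod 56).
t ≡ 5*40 ≡ 32 (mod 56).
The smallest non-negative solution is t = 32.

32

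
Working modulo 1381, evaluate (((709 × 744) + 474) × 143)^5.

709 × 744 = 527496 ≡ 1335 (mod 1381)
1335 + 474 = 1809 ≡ 428 (mod 1381)
428 × 143 = 61204 ≡ 440 (mod 1381)
(440)^5 ≡ 22 (mod 1381)

22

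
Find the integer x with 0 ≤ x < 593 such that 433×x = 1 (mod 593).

Run the extended Euclidean algorithm:
593 = 1·433 + 160
433 = 2·160 + 113
160 = 1·113 + 47
113 = 2·47 + 19
47 = 2·19 + 9
19 = 2·9 + 1
9 = 9·1 + 0
gcd(433, 593) = 1, so the inverse exists.
Bézout: 1 = −46·593 + 63·433.
So 433⁻¹ ≡ 63 (mod 593).

63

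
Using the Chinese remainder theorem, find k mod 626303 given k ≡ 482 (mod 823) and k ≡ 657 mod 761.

823⁻¹ mod 761: 823*626 ≡ 1 (mod 761), so 823⁻¹ ≡ 626.
k = 482 + 823*((657 − 482)*626 mod 761) = 482 + 823*727 = 598803.
Check: 598803 mod 823 = 482, 598803 mod 761 = 657. ✓

598803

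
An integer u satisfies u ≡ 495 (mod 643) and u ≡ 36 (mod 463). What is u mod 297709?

643⁻¹ mod 463: 643*445 ≡ 1 (mod 463), so 643⁻¹ ≡ 445.
u = 495 + 643*((36 − 495)*445 mod 463) = 495 + 643*391 = 251908.

251908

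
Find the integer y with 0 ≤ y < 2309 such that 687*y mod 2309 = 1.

810

2309 = 3×687 + 248
687 = 2×248 + 191
248 = 1×191 + 57
191 = 3×57 + 20
57 = 2×20 + 17
20 = 1×17 + 3
17 = 5×3 + 2
3 = 1×2 + 1
2 = 2×1 + 0
gcd(687, 2309) = 1, so the inverse exists.
Back-substitute for 1:
1 = 1×3 − 1×2
  = −1×17 + 6×3
  = 6×20 − 7×17
  = −7×57 + 20×20
  = 20×191 − 67×57
  = −67×248 + 87×191
  = 87×687 − 241×248
  = −241×2309 + 810×687
So 687⁻¹ ≡ 810 (mod 2309).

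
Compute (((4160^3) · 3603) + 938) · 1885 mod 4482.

2444

(4160)^3 ≡ 170 (mod 4482)
170 · 3603 = 612510 ≡ 2958 (mod 4482)
2958 + 938 = 3896
3896 · 1885 = 7343960 ≡ 2444 (mod 4482)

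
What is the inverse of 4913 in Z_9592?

41

9592 = 1*4913 + 4679
4913 = 1*4679 + 234
4679 = 19*234 + 233
234 = 1*233 + 1
233 = 233*1 + 0
gcd(4913, 9592) = 1, so the inverse exists.
Back-substitute for 1:
1 = 1*234 − 1*233
  = −1*4679 + 20*234
  = 20*4913 − 21*4679
  = −21*9592 + 41*4913
So 4913⁻¹ ≡ 41 (mod 9592).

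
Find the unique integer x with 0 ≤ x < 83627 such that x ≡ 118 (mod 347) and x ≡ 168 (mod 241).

68130

347⁻¹ mod 241: 347·216 ≡ 1 (mod 241), so 347⁻¹ ≡ 216.
x = 118 + 347·((168 − 118)·216 mod 241) = 118 + 347·196 = 68130.
Check: 68130 mod 347 = 118, 68130 mod 241 = 168. ✓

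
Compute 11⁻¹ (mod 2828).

2828 = 257*11 + 1
11 = 11*1 + 0
gcd(11, 2828) = 1, so the inverse exists.
Bézout: 1 = 1*2828 − 257*11.
So 11⁻¹ ≡ −257 ≡ 2571 (mod 2828).

2571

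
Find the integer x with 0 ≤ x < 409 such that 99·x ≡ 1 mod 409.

Run the extended Euclidean algorithm:
409 = 4×99 + 13
99 = 7×13 + 8
13 = 1×8 + 5
8 = 1×5 + 3
5 = 1×3 + 2
3 = 1×2 + 1
2 = 2×1 + 0
gcd(99, 409) = 1, so the inverse exists.
Back-substitute for 1:
1 = 1×3 − 1×2
  = −1×5 + 2×3
  = 2×8 − 3×5
  = −3×13 + 5×8
  = 5×99 − 38×13
  = −38×409 + 157×99
So 99⁻¹ ≡ 157 (mod 409).

157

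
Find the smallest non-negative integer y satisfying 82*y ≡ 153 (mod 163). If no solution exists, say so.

gcd(82, 163) = 1, so a unique solution mod 163 exists.
82⁻¹ ≡ 2 (mod 163).
y ≡ 2*153 ≡ 143 (mod 163).

143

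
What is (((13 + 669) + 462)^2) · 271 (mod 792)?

13 + 669 = 682
682 + 462 = 1144 ≡ 352 (mod 792)
(352)^2 ≡ 352 (mod 792)
352 · 271 = 95392 ≡ 352 (mod 792)

352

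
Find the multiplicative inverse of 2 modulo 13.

Apply the Euclidean algorithm and back-substitute:
13 = 6×2 + 1
2 = 2×1 + 0
gcd(2, 13) = 1, so the inverse exists.
Back-substitute for 1:
1 = 1×13 − 6×2
So 2⁻¹ ≡ −6 ≡ 7 (mod 13).

7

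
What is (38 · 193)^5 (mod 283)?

38 · 193 = 7334 ≡ 259 (mod 283)
(259)^5 ≡ 147 (mod 283)

147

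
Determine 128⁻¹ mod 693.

536

693 = 5*128 + 53
128 = 2*53 + 22
53 = 2*22 + 9
22 = 2*9 + 4
9 = 2*4 + 1
4 = 4*1 + 0
gcd(128, 693) = 1, so the inverse exists.
Back-substitute for 1:
1 = 1*9 − 2*4
  = −2*22 + 5*9
  = 5*53 − 12*22
  = −12*128 + 29*53
  = 29*693 − 157*128
So 128⁻¹ ≡ −157 ≡ 536 (mod 693).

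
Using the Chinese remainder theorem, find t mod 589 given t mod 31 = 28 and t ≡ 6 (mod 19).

31⁻¹ mod 19: 31·8 ≡ 1 (mod 19), so 31⁻¹ ≡ 8.
t = 28 + 31·((6 − 28)·8 mod 19) = 28 + 31·14 = 462.
Check: 462 mod 31 = 28, 462 mod 19 = 6. ✓

462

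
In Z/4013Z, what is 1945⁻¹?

522

4013 = 2·1945 + 123
1945 = 15·123 + 100
123 = 1·100 + 23
100 = 4·23 + 8
23 = 2·8 + 7
8 = 1·7 + 1
7 = 7·1 + 0
gcd(1945, 4013) = 1, so the inverse exists.
Back-substitute for 1:
1 = 1·8 − 1·7
  = −1·23 + 3·8
  = 3·100 − 13·23
  = −13·123 + 16·100
  = 16·1945 − 253·123
  = −253·4013 + 522·1945
So 1945⁻¹ ≡ 522 (mod 4013).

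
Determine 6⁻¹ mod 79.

By the extended Euclidean algorithm:
79 = 13·6 + 1
6 = 6·1 + 0
gcd(6, 79) = 1, so the inverse exists.
Bézout: 1 = 1·79 − 13·6.
So 6⁻¹ ≡ −13 ≡ 66 (mod 79).

66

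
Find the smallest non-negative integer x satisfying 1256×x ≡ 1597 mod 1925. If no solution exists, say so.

12

gcd(1256, 1925) = 1, so a unique solution mod 1925 exists.
1256⁻¹ ≡ 446 (mod 1925).
x ≡ 446×1597 ≡ 12 (mod 1925).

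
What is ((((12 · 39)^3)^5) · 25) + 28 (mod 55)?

3

12 · 39 = 468 ≡ 28 (mod 55)
(28)^3 ≡ 7 (mod 55)
(7)^5 ≡ 32 (mod 55)
32 · 25 = 800 ≡ 30 (mod 55)
30 + 28 = 58 ≡ 3 (mod 55)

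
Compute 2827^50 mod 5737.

1221

Compute successive squares:
50 in binary is 110010, i.e. 50 = 32 + 16 + 2.
2827^1 ≡ 2827 (mod 5737)
2827^2 ≡ 2827^2 = 7991929 ≡ 288 (mod 5737)
2827^4 ≡ 288^2 = 82944 ≡ 2626 (mod 5737)
2827^8 ≡ 2626^2 = 6895876 ≡ 2 (mod 5737)
2827^16 ≡ 2^2 = 4 (mod 5737)
2827^32 ≡ 4^2 = 16 (mod 5737)
2827^50 = 2827^32 × 2827^16 × 2827^2 ≡ 16 × 4 × 288 (mod 5737).
Accumulate the product:
16 × 4 = 64
64 × 288 = 18432 ≡ 1221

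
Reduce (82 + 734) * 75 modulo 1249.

1248

82 + 734 = 816
816 * 75 = 61200 ≡ 1248 (mod 1249)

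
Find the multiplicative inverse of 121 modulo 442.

179

Run the extended Euclidean algorithm:
442 = 3×121 + 79
121 = 1×79 + 42
79 = 1×42 + 37
42 = 1×37 + 5
37 = 7×5 + 2
5 = 2×2 + 1
2 = 2×1 + 0
gcd(121, 442) = 1, so the inverse exists.
Back-substitute for 1:
1 = 1×5 − 2×2
  = −2×37 + 15×5
  = 15×42 − 17×37
  = −17×79 + 32×42
  = 32×121 − 49×79
  = −49×442 + 179×121
So 121⁻¹ ≡ 179 (mod 442).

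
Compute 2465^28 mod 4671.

By square-and-multiply:
2465^1 ≡ 2465 (mod 4671)
2465^2 ≡ 2465^2 = 6076225 ≡ 3925 (mod 4671)
2465^4 ≡ 3925^2 = 15405625 ≡ 667 (mod 4671)
2465^8 ≡ 667^2 = 444889 ≡ 1144 (mod 4671)
2465^16 ≡ 1144^2 = 1308736 ≡ 856 (mod 4671)
2465^28 = 2465^16 · 2465^8 · 2465^4 ≡ 856 · 1144 · 667 (mod 4671).
Accumulate the product:
856 · 1144 = 979264 ≡ 3025
3025 · 667 = 2017675 ≡ 4474

4474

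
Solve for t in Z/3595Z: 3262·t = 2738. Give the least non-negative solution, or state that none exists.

1989

gcd(3262, 3595) = 1, so a unique solution mod 3595 exists.
3262⁻¹ ≡ 1533 (mod 3595).
t ≡ 1533·2738 ≡ 1989 (mod 3595).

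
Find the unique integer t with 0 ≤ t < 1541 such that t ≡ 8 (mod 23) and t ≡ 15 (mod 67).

23⁻¹ mod 67: 23·35 ≡ 1 (mod 67), so 23⁻¹ ≡ 35.
t = 8 + 23·((15 − 8)·35 mod 67) = 8 + 23·44 = 1020.
Check: 1020 mod 23 = 8, 1020 mod 67 = 15. ✓

1020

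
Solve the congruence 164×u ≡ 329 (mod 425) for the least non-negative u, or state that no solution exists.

186

gcd(164, 425) = 1, so a unique solution mod 425 exists.
164⁻¹ ≡ 184 (mod 425).
u ≡ 184×329 ≡ 186 (mod 425).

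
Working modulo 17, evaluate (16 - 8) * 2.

16 - 8 = 8
8 * 2 = 16

16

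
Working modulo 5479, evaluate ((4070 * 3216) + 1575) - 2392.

4070 * 3216 = 13089120 ≡ 5268 (mod 5479)
5268 + 1575 = 6843 ≡ 1364 (mod 5479)
1364 - 2392 = -1028 ≡ 4451 (mod 5479)

4451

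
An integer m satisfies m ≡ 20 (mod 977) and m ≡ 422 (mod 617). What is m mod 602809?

977⁻¹ mod 617: 977×12 ≡ 1 (mod 617), so 977⁻¹ ≡ 12.
m = 20 + 977×((422 − 20)×12 mod 617) = 20 + 977×505 = 493405.
Check: 493405 mod 977 = 20, 493405 mod 617 = 422. ✓

493405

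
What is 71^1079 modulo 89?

18

Compute successive squares:
1079 in binary is 10000110111, i.e. 1079 = 1024 + 32 + 16 + 4 + 2 + 1.
71^1 ≡ 71 (mod 89)
71^2 ≡ 71^2 = 5041 ≡ 57 (mod 89)
71^4 ≡ 57^2 = 3249 ≡ 45 (mod 89)
71^8 ≡ 45^2 = 2025 ≡ 67 (mod 89)
71^16 ≡ 67^2 = 4489 ≡ 39 (mod 89)
71^32 ≡ 39^2 = 1521 ≡ 8 (mod 89)
71^64 ≡ 8^2 = 64 (mod 89)
71^128 ≡ 64^2 = 4096 ≡ 2 (mod 89)
71^256 ≡ 2^2 = 4 (mod 89)
71^512 ≡ 4^2 = 16 (mod 89)
71^1024 ≡ 16^2 = 256 ≡ 78 (mod 89)
71^1079 = 71^1024 × 71^32 × 71^16 × 71^4 × 71^2 × 71^1 ≡ 78 × 8 × 39 × 45 × 57 × 71 (mod 89).
Accumulate the product:
78 × 8 = 624 ≡ 1
1 × 39 = 39
39 × 45 = 1755 ≡ 64
64 × 57 = 3648 ≡ 88
88 × 71 = 6248 ≡ 18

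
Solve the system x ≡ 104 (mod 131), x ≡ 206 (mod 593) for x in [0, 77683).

131⁻¹ mod 593: 131×507 ≡ 1 (mod 593), so 131⁻¹ ≡ 507.
x = 104 + 131×((206 − 104)×507 mod 593) = 104 + 131×123 = 16217.
Check: 16217 mod 131 = 104, 16217 mod 593 = 206. ✓

16217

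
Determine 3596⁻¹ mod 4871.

787

4871 = 1·3596 + 1275
3596 = 2·1275 + 1046
1275 = 1·1046 + 229
1046 = 4·229 + 130
229 = 1·130 + 99
130 = 1·99 + 31
99 = 3·31 + 6
31 = 5·6 + 1
6 = 6·1 + 0
gcd(3596, 4871) = 1, so the inverse exists.
Bézout: 1 = −581·4871 + 787·3596.
So 3596⁻¹ ≡ 787 (mod 4871).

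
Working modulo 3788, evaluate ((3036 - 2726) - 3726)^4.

3520

3036 - 2726 = 310
310 - 3726 = -3416 ≡ 372 (mod 3788)
(372)^4 ≡ 3520 (mod 3788)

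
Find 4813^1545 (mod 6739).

Compute successive squares:
4813^1 ≡ 4813 (mod 6739)
4813^2 ≡ 4813^2 = 23164969 ≡ 3026 (mod 6739)
4813^4 ≡ 3026^2 = 9156676 ≡ 5114 (mod 6739)
4813^8 ≡ 5114^2 = 26152996 ≡ 5676 (mod 6739)
4813^16 ≡ 5676^2 = 32216976 ≡ 4556 (mod 6739)
4813^32 ≡ 4556^2 = 20757136 ≡ 1016 (mod 6739)
4813^64 ≡ 1016^2 = 1032256 ≡ 1189 (mod 6739)
4813^128 ≡ 1189^2 = 1413721 ≡ 5270 (mod 6739)
4813^256 ≡ 5270^2 = 27772900 ≡ 1481 (mod 6739)
4813^512 ≡ 1481^2 = 2193361 ≡ 3186 (mod 6739)
4813^1024 ≡ 3186^2 = 10150596 ≡ 1662 (mod 6739)
4813^1545 = 4813^1024 · 4813^512 · 4813^8 · 4813^1 ≡ 1662 · 3186 · 5676 · 4813 (mod 6739).
Accumulate the product:
1662 · 3186 = 5295132 ≡ 5017
5017 · 5676 = 28476492 ≡ 4217
4217 · 4813 = 20296421 ≡ 5292

5292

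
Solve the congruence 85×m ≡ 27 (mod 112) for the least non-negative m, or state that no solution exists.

111

gcd(85, 112) = 1, so a unique solution mod 112 exists.
85⁻¹ ≡ 29 (mod 112).
m ≡ 29×27 ≡ 111 (mod 112).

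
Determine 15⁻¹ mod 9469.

9469 = 631*15 + 4
15 = 3*4 + 3
4 = 1*3 + 1
3 = 3*1 + 0
gcd(15, 9469) = 1, so the inverse exists.
Bézout: 1 = 4*9469 − 2525*15.
So 15⁻¹ ≡ −2525 ≡ 6944 (mod 9469).

6944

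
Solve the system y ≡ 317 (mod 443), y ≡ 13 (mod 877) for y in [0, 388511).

315733

443⁻¹ mod 877: 443*390 ≡ 1 (mod 877), so 443⁻¹ ≡ 390.
y = 317 + 443*((13 − 317)*390 mod 877) = 317 + 443*712 = 315733.
Check: 315733 mod 443 = 317, 315733 mod 877 = 13. ✓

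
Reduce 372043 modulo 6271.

372043 = 59×6271 + 2054, so 372043 ≡ 2054 (mod 6271).

2054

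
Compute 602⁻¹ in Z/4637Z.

285

Apply the Euclidean algorithm and back-substitute:
4637 = 7×602 + 423
602 = 1×423 + 179
423 = 2×179 + 65
179 = 2×65 + 49
65 = 1×49 + 16
49 = 3×16 + 1
16 = 16×1 + 0
gcd(602, 4637) = 1, so the inverse exists.
Bézout: 1 = −37×4637 + 285×602.
So 602⁻¹ ≡ 285 (mod 4637).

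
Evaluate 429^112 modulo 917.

317

112 in binary is 1110000, i.e. 112 = 64 + 32 + 16.
429^1 ≡ 429 (mod 917)
429^2 ≡ 429^2 = 184041 ≡ 641 (mod 917)
429^4 ≡ 641^2 = 410881 ≡ 65 (mod 917)
429^8 ≡ 65^2 = 4225 ≡ 557 (mod 917)
429^16 ≡ 557^2 = 310249 ≡ 303 (mod 917)
429^32 ≡ 303^2 = 91809 ≡ 109 (mod 917)
429^64 ≡ 109^2 = 11881 ≡ 877 (mod 917)
429^112 = 429^64 × 429^32 × 429^16 ≡ 877 × 109 × 303 (mod 917).
Accumulate the product:
877 × 109 = 95593 ≡ 225
225 × 303 = 68175 ≡ 317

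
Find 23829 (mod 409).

107

23829 = 58×409 + 107, so 23829 ≡ 107 (mod 409).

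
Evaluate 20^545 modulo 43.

28

545 in binary is 1000100001, i.e. 545 = 512 + 32 + 1.
20^1 ≡ 20 (mod 43)
20^2 ≡ 20^2 = 400 ≡ 13 (mod 43)
20^4 ≡ 13^2 = 169 ≡ 40 (mod 43)
20^8 ≡ 40^2 = 1600 ≡ 9 (mod 43)
20^16 ≡ 9^2 = 81 ≡ 38 (mod 43)
20^32 ≡ 38^2 = 1444 ≡ 25 (mod 43)
20^64 ≡ 25^2 = 625 ≡ 23 (mod 43)
20^128 ≡ 23^2 = 529 ≡ 13 (mod 43)
20^256 ≡ 13^2 = 169 ≡ 40 (mod 43)
20^512 ≡ 40^2 = 1600 ≡ 9 (mod 43)
20^545 = 20^512 * 20^32 * 20^1 ≡ 9 * 25 * 20 (mod 43).
Accumulate the product:
9 * 25 = 225 ≡ 10
10 * 20 = 200 ≡ 28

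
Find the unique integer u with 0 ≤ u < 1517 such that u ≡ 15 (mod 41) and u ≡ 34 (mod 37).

41⁻¹ mod 37: 41×28 ≡ 1 (mod 37), so 41⁻¹ ≡ 28.
u = 15 + 41×((34 − 15)×28 mod 37) = 15 + 41×14 = 589.

589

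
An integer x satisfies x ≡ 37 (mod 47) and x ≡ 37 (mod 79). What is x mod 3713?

47⁻¹ mod 79: 47×37 ≡ 1 (mod 79), so 47⁻¹ ≡ 37.
x = 37 + 47×((37 − 37)×37 mod 79) = 37 + 47×0 = 37.
Check: 37 mod 47 = 37, 37 mod 79 = 37. ✓

37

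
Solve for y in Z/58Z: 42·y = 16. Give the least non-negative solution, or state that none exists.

gcd(42, 58) = 2, and 2 | 16, so solutions exist.
Divide through by 2: 21·y ≡ 8 mod 29.
21⁻¹ ≡ 18 (mod 29).
y ≡ 18·8 ≡ 28 (mod 29).
The smallest non-negative solution is y = 28.

28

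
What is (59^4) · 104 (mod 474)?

230

(59)^4 ≡ 25 (mod 474)
25 · 104 = 2600 ≡ 230 (mod 474)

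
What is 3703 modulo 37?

3

3703 = 100*37 + 3, so 3703 ≡ 3 (mod 37).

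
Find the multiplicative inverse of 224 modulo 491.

274

491 = 2×224 + 43
224 = 5×43 + 9
43 = 4×9 + 7
9 = 1×7 + 2
7 = 3×2 + 1
2 = 2×1 + 0
gcd(224, 491) = 1, so the inverse exists.
Back-substitute for 1:
1 = 1×7 − 3×2
  = −3×9 + 4×7
  = 4×43 − 19×9
  = −19×224 + 99×43
  = 99×491 − 217×224
So 224⁻¹ ≡ −217 ≡ 274 (mod 491).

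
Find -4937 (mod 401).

276

-4937 = -13×401 + 276, so -4937 ≡ 276 (mod 401).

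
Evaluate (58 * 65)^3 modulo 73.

58 * 65 = 3770 ≡ 47 (mod 73)
(47)^3 ≡ 17 (mod 73)

17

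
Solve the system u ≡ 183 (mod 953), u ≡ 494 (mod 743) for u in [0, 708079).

953⁻¹ mod 743: 953×46 ≡ 1 (mod 743), so 953⁻¹ ≡ 46.
u = 183 + 953×((494 − 183)×46 mod 743) = 183 + 953×189 = 180300.

180300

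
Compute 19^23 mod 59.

19^1 ≡ 19 (mod 59)
19^2 ≡ 19^2 = 361 ≡ 7 (mod 59)
19^4 ≡ 7^2 = 49 (mod 59)
19^8 ≡ 49^2 = 2401 ≡ 41 (mod 59)
19^16 ≡ 41^2 = 1681 ≡ 29 (mod 59)
19^23 = 19^16 · 19^4 · 19^2 · 19^1 ≡ 29 · 49 · 7 · 19 (mod 59).
Accumulate the product:
29 · 49 = 1421 ≡ 5
5 · 7 = 35
35 · 19 = 665 ≡ 16

16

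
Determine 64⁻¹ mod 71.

By the extended Euclidean algorithm:
71 = 1·64 + 7
64 = 9·7 + 1
7 = 7·1 + 0
gcd(64, 71) = 1, so the inverse exists.
Bézout: 1 = −9·71 + 10·64.
So 64⁻¹ ≡ 10 (mod 71).

10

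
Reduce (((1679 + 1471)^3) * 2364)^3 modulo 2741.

2043

1679 + 1471 = 3150 ≡ 409 (mod 2741)
(409)^3 ≡ 2569 (mod 2741)
2569 * 2364 = 6073116 ≡ 1801 (mod 2741)
(1801)^3 ≡ 2043 (mod 2741)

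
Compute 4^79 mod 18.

4

79 in binary is 1001111, i.e. 79 = 64 + 8 + 4 + 2 + 1.
4^1 ≡ 4 (mod 18)
4^2 ≡ 4^2 = 16 (mod 18)
4^4 ≡ 16^2 = 256 ≡ 4 (mod 18)
4^8 ≡ 4^2 = 16 (mod 18)
4^16 ≡ 16^2 = 256 ≡ 4 (mod 18)
4^32 ≡ 4^2 = 16 (mod 18)
4^64 ≡ 16^2 = 256 ≡ 4 (mod 18)
4^79 = 4^64 · 4^8 · 4^4 · 4^2 · 4^1 ≡ 4 · 16 · 4 · 16 · 4 (mod 18).
Accumulate the product:
4 · 16 = 64 ≡ 10
10 · 4 = 40 ≡ 4
4 · 16 = 64 ≡ 10
10 · 4 = 40 ≡ 4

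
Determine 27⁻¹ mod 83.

83 = 3*27 + 2
27 = 13*2 + 1
2 = 2*1 + 0
gcd(27, 83) = 1, so the inverse exists.
Bézout: 1 = −13*83 + 40*27.
So 27⁻¹ ≡ 40 (mod 83).

40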